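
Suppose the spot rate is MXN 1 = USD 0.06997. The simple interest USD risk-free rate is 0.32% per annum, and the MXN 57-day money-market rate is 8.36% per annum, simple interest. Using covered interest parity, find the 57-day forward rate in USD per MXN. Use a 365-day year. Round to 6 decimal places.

T = 57/365 years.
Growth of 1 USD over T: 1 + 0.0032×57/365 = 1.0004997.
MXN accumulates by 1 + 0.0836×57/365 = 1.0130553.
Forward (USD per MXN) = 0.06997 × 1.0004997 / 1.0130553 = 0.06910281.

0.069103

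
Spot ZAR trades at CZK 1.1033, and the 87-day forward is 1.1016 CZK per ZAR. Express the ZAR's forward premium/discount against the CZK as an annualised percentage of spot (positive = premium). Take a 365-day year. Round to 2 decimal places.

T = 87/365 years.
(F − S)/S = (1.1016 − 1.1033)/1.1033 = -0.0015408.
Per annum: -0.0015408 / (87/365) = -0.006464 = -0.65%.

-0.65%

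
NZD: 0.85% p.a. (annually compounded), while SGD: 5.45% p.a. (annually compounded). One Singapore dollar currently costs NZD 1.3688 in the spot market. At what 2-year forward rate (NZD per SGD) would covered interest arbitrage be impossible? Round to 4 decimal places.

1.2520

T = 2 years.
NZD growth factor: (1 + 0.0085)^2 = 1.0170723.
SGD growth factor: (1 + 0.0545)^2 = 1.1119702.
So F = 1.3688 × 1.0170723 / 1.1119702 = 1.251984 (NZD/SGD).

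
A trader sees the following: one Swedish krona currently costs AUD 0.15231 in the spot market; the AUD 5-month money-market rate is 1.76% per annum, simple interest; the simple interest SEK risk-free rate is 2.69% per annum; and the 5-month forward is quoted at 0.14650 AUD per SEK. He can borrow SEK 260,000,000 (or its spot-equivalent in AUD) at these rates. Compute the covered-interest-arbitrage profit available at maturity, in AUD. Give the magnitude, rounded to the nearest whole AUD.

T = 5/12 years.
Keep in SEK, deliver into the forward: 260,000,000·1.0112083333·0.14650 = AUD 38,516,925.42.
Swap to AUD now, deposit: 260,000,000·0.15231·1.0073333333 = AUD 39,891,004.40.
The quoted forward undervalues SEK, so borrow SEK, convert to AUD at spot, deposit the AUD at 1.76%, and buy SEK forward at 0.14650 to cover the loan.
Profit = 39,891,004.40 − 38,516,925.42 = AUD 1,374,079.

AUD 1,374,079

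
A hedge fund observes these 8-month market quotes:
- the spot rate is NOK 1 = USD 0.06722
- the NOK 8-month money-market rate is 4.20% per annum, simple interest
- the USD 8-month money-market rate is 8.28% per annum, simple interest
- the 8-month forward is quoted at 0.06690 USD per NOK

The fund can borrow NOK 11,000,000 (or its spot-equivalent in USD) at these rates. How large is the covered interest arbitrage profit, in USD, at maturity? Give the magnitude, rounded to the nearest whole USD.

T = 8/12 years.
Invest the NOK and cover forward: 11,000,000 × 1.028000 × 0.06690 = USD 756,505.20.
Convert at spot and invest in USD: 11,000,000 × 0.06722 × 1.055200 = USD 780,235.98.
The quoted forward undervalues NOK, so borrow NOK, convert to USD at spot, deposit the USD at 8.28%, and buy NOK forward at 0.06690 to cover the loan.
Arbitrage profit = |756,505.20 − 780,235.98| = USD 23,731.

USD 23,731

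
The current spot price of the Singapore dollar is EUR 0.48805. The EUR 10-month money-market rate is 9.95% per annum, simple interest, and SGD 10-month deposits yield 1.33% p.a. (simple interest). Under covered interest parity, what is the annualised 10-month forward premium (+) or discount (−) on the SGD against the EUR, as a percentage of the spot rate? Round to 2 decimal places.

+8.53%

T = 10/12 years.
No-arbitrage forward: 0.48805 × 1.0829167 / 1.0110833 = 0.52272399 EUR/SGD.
(F − S)/S ÷ T = (0.52272399 − 0.48805)/0.48805/(10/12) = 0.085255 → 8.53%.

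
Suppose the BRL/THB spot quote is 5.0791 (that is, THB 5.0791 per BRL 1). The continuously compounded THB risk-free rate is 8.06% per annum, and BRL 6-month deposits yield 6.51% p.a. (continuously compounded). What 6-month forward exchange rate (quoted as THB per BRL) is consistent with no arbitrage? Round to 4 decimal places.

T = 6/12 years.
THB accumulates by e^(0.0806×6/12) = 1.0411231.
BRL accumulates by e^(0.0651×6/12) = 1.0330855.
So F = 5.0791 × 1.0411231 / 1.0330855 = 5.118616 (THB/BRL).

5.1186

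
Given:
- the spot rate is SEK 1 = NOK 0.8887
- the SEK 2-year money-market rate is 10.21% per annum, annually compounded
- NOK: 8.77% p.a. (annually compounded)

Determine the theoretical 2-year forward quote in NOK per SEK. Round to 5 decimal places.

T = 2 years.
NOK accumulates by (1 + 0.0877)^2 = 1.1830913.
Growth of 1 SEK over T: (1 + 0.1021)^2 = 1.2146244.
Forward (NOK per SEK) = 0.8887 × 1.1830913 / 1.2146244 = 0.8656283.

0.86563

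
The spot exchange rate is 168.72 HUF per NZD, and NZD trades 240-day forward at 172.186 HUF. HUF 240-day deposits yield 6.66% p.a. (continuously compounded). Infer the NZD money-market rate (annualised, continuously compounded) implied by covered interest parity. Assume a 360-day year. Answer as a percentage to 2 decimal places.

T = 240/360 years.
F/S = 172.186/168.72 = 1.0205429 = (growth of HUF) / (growth of NZD).
The HUF side grows by e^(0.0666×240/360) = 1.0454004.
That pins the NZD growth at 1.0243571.
Take logs: ln 1.0243571 / (240/360) = 0.036098, so 3.61%.

3.61%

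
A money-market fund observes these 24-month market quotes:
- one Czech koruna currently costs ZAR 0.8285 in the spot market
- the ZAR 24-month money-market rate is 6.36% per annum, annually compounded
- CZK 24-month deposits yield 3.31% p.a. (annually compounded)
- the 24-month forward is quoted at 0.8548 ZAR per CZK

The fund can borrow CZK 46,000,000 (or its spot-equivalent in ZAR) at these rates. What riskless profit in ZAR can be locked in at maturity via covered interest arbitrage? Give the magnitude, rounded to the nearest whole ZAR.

ZAR 1,145,959

T = 2 years.
Keep in CZK, deliver into the forward: 46,000,000·1.06729561·0.8548 = ZAR 41,966,917.22.
Swap to ZAR now, deposit: 46,000,000·0.8285·1.13124496 = ZAR 43,112,876.67.
The quoted forward undervalues CZK, so borrow CZK, convert to ZAR at spot, deposit the ZAR at 6.36%, and buy CZK forward at 0.8548 to cover the loan.
The gap between the two covered legs is ZAR 1,145,959.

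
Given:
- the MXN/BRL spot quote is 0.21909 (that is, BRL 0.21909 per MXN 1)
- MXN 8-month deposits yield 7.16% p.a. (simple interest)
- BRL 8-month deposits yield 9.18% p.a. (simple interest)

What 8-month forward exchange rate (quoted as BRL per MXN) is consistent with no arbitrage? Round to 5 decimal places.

T = 8/12 years.
BRL accumulates by 1 + 0.0918×8/12 = 1.061200.
MXN accumulates by 1 + 0.0716×8/12 = 1.0477333.
So F = 0.21909 × 1.061200 / 1.0477333 = 0.2219060 (BRL/MXN).

0.22191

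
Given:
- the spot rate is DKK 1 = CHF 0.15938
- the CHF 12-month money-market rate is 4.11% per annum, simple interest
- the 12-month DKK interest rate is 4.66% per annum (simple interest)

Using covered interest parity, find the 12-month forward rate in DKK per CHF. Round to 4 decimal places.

T = 1 year.
Growth of 1 CHF over T: 1 + 0.0411×1 = 1.041100.
Growth of 1 DKK over T: 1 + 0.0466×1 = 1.046600.
Forward (CHF per DKK) = 0.15938 × 1.041100 / 1.046600 = 0.1585424.
Invert for DKK per CHF: 1 / 0.1585424 = 6.3075.

6.3075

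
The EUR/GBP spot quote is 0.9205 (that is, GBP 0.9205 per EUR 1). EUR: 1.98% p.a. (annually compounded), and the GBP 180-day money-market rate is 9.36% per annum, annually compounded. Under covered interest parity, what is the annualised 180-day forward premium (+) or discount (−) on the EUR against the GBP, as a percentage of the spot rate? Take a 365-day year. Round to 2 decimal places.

+7.11%

T = 180/365 years.
No-arbitrage forward: 0.9205 × 1.0451126 / 1.0097159 = 0.9527691 GBP/EUR.
(F − S)/S ÷ T = (0.9527691 − 0.9205)/0.9205/(180/365) = 0.071086 → 7.11%.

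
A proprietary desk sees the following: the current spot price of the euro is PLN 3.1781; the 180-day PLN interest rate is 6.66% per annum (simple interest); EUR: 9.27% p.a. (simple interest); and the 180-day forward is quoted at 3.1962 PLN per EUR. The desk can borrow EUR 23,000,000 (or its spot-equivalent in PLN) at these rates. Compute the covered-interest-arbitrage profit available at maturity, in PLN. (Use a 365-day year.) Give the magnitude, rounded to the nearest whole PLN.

T = 180/365 years.
Keep in EUR, deliver into the forward: 23,000,000·1.0457150685·3.1962 = PLN 76,873,233.54.
Swap to PLN now, deposit: 23,000,000·3.1781·1.0328438356 = PLN 75,497,062.86.
The quoted forward overvalues EUR, so borrow PLN, buy EUR at spot, deposit the EUR at 9.27%, and sell the proceeds forward at 3.1962.
Profit = 76,873,233.54 − 75,497,062.86 = PLN 1,376,171.

PLN 1,376,171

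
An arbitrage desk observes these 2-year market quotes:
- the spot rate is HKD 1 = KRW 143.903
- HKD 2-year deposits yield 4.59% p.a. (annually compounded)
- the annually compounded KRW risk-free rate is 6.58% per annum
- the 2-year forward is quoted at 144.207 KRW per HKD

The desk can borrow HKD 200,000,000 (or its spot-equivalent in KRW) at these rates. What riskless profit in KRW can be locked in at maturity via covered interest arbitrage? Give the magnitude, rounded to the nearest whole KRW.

T = 2 years.
Invest the HKD and cover forward: 200,000,000 × 1.09390681 × 144.207 = KRW 31,549,803,869.93.
Convert at spot and invest in KRW: 200,000,000 × 143.903 × 1.13592964 = KRW 32,692,736,596.98.
The quoted forward undervalues HKD, so borrow HKD, convert to KRW at spot, deposit the KRW at 6.58%, and buy HKD forward at 144.207 to cover the loan.
Profit = 32,692,736,596.98 − 31,549,803,869.93 = KRW 1,142,932,727.

KRW 1,142,932,727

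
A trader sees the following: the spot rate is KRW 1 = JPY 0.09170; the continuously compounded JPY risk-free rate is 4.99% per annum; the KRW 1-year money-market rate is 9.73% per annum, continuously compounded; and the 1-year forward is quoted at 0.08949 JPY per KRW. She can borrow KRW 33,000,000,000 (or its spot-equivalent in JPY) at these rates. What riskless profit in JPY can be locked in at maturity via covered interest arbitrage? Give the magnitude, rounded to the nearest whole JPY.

JPY 74,023,985

T = 1 year.
Route A — deposit KRW, sell forward: 33,000,000,000 × 1.102190981322 × 0.08949 = JPY 3,254,957,340.31.
Route B — convert at spot, deposit JPY: 33,000,000,000 × 0.09170 × 1.051165974523 = JPY 3,180,933,355.50.
The quoted forward overvalues KRW, so borrow JPY, buy KRW at spot, deposit the KRW at 9.73%, and sell the proceeds forward at 0.08949.
The gap between the two covered legs is JPY 74,023,985.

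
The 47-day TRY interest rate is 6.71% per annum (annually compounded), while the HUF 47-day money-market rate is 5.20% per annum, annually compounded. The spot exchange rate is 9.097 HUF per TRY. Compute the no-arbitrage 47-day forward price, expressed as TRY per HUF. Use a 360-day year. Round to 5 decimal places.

0.11013

T = 47/360 years.
Growth of 1 HUF over T: (1 + 0.0520)^(47/360) = 1.0066402.
Growth of 1 TRY over T: (1 + 0.0671)^(47/360) = 1.0085149.
CIP: F = S · (grow HUF)/(grow TRY) = 9.097 × 1.0066402/1.0085149 = 9.080090 HUF per TRY.
Invert for TRY per HUF: 1 / 9.080090 = 0.11013.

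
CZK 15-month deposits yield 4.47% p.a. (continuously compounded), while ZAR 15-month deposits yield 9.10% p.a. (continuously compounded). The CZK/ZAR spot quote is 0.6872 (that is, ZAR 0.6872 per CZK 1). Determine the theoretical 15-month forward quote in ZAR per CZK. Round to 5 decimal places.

T = 15/12 years.
ZAR accumulates by e^(0.0910×15/12) = 1.120472.
CZK accumulates by e^(0.0447×15/12) = 1.0574655.
Forward (ZAR per CZK) = 0.6872 × 1.120472 / 1.0574655 = 0.7281451.

0.72815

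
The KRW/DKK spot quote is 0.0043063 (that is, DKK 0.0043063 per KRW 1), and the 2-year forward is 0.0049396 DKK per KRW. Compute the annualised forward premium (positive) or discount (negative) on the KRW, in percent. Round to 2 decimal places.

+7.35%

T = 2 years.
Period premium: (0.0049396 − 0.0043063)/0.0043063 = 0.1470636.
×(1/T) gives 7.35% p.a.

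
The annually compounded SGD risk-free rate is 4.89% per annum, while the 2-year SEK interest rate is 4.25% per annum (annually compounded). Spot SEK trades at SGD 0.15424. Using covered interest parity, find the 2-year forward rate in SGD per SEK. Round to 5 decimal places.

0.15614

T = 2 years.
Growth of 1 SGD over T: (1 + 0.0489)^2 = 1.1001912.
Growth of 1 SEK over T: (1 + 0.0425)^2 = 1.0868062.
CIP: F = S · (grow SGD)/(grow SEK) = 0.15424 × 1.1001912/1.0868062 = 0.1561396 SGD per SEK.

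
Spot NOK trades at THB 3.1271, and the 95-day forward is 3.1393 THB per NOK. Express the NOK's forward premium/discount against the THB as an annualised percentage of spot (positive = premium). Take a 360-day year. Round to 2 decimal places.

T = 95/360 years.
(F − S)/S = (3.1393 − 3.1271)/3.1271 = 0.0039014.
Annualise by dividing by T: 0.0039014 / (95/360) = 0.014784 → 1.48%.

+1.48%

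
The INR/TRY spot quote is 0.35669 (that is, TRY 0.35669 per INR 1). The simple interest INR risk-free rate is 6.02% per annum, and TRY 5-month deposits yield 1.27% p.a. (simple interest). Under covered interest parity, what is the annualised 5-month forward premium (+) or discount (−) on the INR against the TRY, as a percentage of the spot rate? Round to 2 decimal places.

T = 5/12 years.
CIP forward (TRY per INR) = 0.35669 × 1.0052917/1.0250833 = 0.34980328.
(F − S)/S ÷ T = (0.34980328 − 0.35669)/0.35669/(5/12) = -0.046338 → -4.63%.

-4.63%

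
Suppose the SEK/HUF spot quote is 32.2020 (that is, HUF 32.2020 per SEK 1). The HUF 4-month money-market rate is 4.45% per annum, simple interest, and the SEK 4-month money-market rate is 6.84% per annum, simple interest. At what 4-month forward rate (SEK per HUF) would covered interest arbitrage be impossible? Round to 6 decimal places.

0.031298

T = 4/12 years.
Growth of 1 HUF over T: 1 + 0.0445×4/12 = 1.0148333.
SEK growth factor: 1 + 0.0684×4/12 = 1.022800.
Forward (HUF per SEK) = 32.202 × 1.0148333 / 1.022800 = 31.95118.
Quoted the other way: 1/31.95118 = 0.031298 SEK per HUF.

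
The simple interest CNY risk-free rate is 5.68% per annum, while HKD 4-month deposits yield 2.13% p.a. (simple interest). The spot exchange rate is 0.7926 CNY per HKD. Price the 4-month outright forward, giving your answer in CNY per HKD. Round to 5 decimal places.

T = 4/12 years.
CNY growth factor: 1 + 0.0568×4/12 = 1.0189333.
HKD growth factor: 1 + 0.0213×4/12 = 1.007100.
CIP: F = S · (grow CNY)/(grow HKD) = 0.7926 × 1.0189333/1.007100 = 0.8019130 CNY per HKD.

0.80191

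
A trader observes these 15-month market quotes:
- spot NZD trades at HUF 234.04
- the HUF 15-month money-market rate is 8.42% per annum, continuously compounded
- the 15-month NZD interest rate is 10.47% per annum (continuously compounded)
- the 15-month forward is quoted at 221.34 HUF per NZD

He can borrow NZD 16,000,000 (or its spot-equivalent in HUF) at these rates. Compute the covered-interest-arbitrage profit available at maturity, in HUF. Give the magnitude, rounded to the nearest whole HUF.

T = 15/12 years.
Route A — deposit NZD, sell forward: 16,000,000 × 1.139825294245 × 221.34 = HUF 4,036,622,890.05.
Route B — convert at spot, deposit HUF: 16,000,000 × 234.04 × 1.110988322721 = HUF 4,160,251,312.79.
The quoted forward undervalues NZD, so borrow NZD, convert to HUF at spot, deposit the HUF at 8.42%, and buy NZD forward at 221.34 to cover the loan.
Arbitrage profit = |4,036,622,890.05 − 4,160,251,312.79| = HUF 123,628,423.

HUF 123,628,423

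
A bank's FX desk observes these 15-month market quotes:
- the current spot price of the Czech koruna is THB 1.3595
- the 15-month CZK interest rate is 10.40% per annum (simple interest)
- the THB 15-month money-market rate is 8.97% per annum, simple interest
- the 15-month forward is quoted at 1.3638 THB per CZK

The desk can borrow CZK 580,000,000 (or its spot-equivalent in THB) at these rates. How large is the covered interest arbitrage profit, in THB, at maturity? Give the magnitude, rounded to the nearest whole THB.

THB 16,912,836

T = 15/12 years.
Keep in CZK, deliver into the forward: 580,000,000·1.130000·1.3638 = THB 893,834,520.00.
Swap to THB now, deposit: 580,000,000·1.3595·1.112125 = THB 876,921,683.75.
The quoted forward overvalues CZK, so borrow THB, buy CZK at spot, deposit the CZK at 10.40%, and sell the proceeds forward at 1.3638.
Profit = 893,834,520.00 − 876,921,683.75 = THB 16,912,836.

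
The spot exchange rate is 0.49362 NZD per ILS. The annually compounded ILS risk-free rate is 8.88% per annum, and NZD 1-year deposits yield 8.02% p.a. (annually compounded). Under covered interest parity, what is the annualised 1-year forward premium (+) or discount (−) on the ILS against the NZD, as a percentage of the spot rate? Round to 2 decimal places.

T = 1 year.
F = S · g_NZD/g_ILS = 0.49362 × 1.080200/1.088800 = 0.48972109.
Annualised premium = (F − S)/S × (1/T) = (0.48972109 − 0.49362)/0.49362 ÷ 1 = -0.79%.

-0.79%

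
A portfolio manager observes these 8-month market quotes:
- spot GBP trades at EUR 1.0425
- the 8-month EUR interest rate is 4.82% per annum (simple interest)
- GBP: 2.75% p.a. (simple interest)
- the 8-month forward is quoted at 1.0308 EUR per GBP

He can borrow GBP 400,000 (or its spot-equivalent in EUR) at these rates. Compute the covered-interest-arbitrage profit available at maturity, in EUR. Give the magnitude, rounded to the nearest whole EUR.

T = 8/12 years.
Route A — deposit GBP, sell forward: 400,000 × 1.01833333 × 1.0308 = EUR 419,879.20.
Route B — convert at spot, deposit EUR: 400,000 × 1.0425 × 1.03213333 = EUR 430,399.60.
The quoted forward undervalues GBP, so borrow GBP, convert to EUR at spot, deposit the EUR at 4.82%, and buy GBP forward at 1.0308 to cover the loan.
Arbitrage profit = |419,879.20 − 430,399.60| = EUR 10,520.

EUR 10,520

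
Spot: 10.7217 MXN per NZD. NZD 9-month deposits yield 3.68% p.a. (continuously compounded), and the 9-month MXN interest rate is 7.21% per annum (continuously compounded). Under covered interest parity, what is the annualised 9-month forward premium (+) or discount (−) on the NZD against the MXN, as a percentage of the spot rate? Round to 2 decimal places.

T = 9/12 years.
F = S · g_MXN/g_NZD = 10.7217 × 1.0555638/1.0279844 = 11.0093484.
(F − S)/S ÷ T = (11.0093484 − 10.7217)/10.7217/(9/12) = 0.035771 → 3.58%.

+3.58%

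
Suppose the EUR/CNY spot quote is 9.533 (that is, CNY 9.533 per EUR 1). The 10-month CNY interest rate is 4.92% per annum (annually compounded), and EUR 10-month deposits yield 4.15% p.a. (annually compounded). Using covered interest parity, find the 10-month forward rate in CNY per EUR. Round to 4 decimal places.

T = 10/12 years.
CNY growth factor: (1 + 0.0492)^(10/12) = 1.040835.
EUR accumulates by (1 + 0.0415)^(10/12) = 1.0344656.
Forward (CNY per EUR) = 9.533 × 1.040835 / 1.0344656 = 9.591696.

9.5917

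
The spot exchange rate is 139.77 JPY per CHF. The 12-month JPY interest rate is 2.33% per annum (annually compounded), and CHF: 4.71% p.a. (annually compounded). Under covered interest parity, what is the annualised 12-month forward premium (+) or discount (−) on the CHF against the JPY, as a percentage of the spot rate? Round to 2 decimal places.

-2.27%

T = 1 year.
No-arbitrage forward: 139.77 × 1.023300 / 1.047100 = 136.59311 JPY/CHF.
Annualised premium = (F − S)/S × (1/T) = (136.59311 − 139.77)/139.77 ÷ 1 = -2.27%.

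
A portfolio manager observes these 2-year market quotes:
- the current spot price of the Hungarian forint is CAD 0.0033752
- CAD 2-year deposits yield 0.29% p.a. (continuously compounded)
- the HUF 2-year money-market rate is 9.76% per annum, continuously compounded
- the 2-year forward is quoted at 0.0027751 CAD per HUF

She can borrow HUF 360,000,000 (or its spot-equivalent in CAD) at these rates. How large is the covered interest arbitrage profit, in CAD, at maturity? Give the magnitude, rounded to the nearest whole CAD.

T = 2 years.
Route A — deposit HUF, sell forward: 360,000,000 × 1.215554073 × 0.0027751 = CAD 1,214,382.28.
Route B — convert at spot, deposit CAD: 360,000,000 × 0.0033752 × 1.005816853 = CAD 1,222,139.90.
The quoted forward undervalues HUF, so borrow HUF, convert to CAD at spot, deposit the CAD at 0.29%, and buy HUF forward at 0.0027751 to cover the loan.
The gap between the two covered legs is CAD 7,758.

CAD 7,758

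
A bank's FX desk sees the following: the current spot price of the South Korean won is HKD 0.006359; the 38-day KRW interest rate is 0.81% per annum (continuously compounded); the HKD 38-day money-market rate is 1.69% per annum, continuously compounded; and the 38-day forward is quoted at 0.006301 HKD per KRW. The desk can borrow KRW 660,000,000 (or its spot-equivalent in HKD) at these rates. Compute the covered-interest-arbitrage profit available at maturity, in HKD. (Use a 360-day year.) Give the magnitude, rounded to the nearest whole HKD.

T = 38/360 years.
Keep in KRW, deliver into the forward: 660,000,000·1.000855366·0.006301 = HKD 4,162,217.18.
Swap to HKD now, deposit: 660,000,000·0.006359·1.001785481 = HKD 4,204,433.56.
The quoted forward undervalues KRW, so borrow KRW, convert to HKD at spot, deposit the HKD at 1.69%, and buy KRW forward at 0.006301 to cover the loan.
Profit = 4,204,433.56 − 4,162,217.18 = HKD 42,216.

HKD 42,216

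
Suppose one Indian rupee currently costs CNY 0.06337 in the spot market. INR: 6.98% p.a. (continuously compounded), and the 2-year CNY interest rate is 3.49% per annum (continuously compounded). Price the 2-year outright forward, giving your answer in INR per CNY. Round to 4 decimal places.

T = 2 years.
Growth of 1 CNY over T: e^(0.0349×2) = 1.0722937.
INR growth factor: e^(0.0698×2) = 1.14981378.
Forward (CNY per INR) = 0.06337 × 1.0722937 / 1.14981378 = 0.059097615.
Quoted the other way: 1/0.059097615 = 16.9212 INR per CNY.

16.9212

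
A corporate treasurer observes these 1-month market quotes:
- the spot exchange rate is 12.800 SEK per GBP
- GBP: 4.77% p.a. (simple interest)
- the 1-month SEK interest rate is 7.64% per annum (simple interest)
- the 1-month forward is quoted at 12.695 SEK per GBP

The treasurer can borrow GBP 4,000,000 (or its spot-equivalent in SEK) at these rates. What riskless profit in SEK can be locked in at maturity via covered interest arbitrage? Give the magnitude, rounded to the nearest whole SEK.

T = 1/12 years.
Route A — deposit GBP, sell forward: 4,000,000 × 1.003975 × 12.695 = SEK 50,981,850.50.
Route B — convert at spot, deposit SEK: 4,000,000 × 12.800 × 1.0063666667 = SEK 51,525,973.34.
The quoted forward undervalues GBP, so borrow GBP, convert to SEK at spot, deposit the SEK at 7.64%, and buy GBP forward at 12.695 to cover the loan.
The gap between the two covered legs is SEK 544,123.

SEK 544,123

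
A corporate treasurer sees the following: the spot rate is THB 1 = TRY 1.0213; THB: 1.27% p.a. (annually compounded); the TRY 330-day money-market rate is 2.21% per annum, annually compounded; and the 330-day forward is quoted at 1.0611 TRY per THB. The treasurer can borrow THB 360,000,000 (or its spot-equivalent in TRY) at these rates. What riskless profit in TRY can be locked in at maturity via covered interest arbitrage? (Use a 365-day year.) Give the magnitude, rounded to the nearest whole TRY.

T = 330/365 years.
Keep in THB, deliver into the forward: 360,000,000·1.01147523245·1.0611 = TRY 386,379,492.89.
Swap to TRY now, deposit: 360,000,000·1.0213·1.01995981942 = TRY 375,006,586.89.
The quoted forward overvalues THB, so borrow TRY, buy THB at spot, deposit the THB at 1.27%, and sell the proceeds forward at 1.0611.
The gap between the two covered legs is TRY 11,372,906.

TRY 11,372,906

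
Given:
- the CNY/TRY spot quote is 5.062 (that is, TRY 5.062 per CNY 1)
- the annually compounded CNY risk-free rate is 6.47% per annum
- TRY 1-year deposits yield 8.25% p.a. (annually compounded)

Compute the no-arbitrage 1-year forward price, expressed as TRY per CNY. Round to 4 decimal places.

5.1466

T = 1 year.
TRY accumulates by (1 + 0.0825)^1 = 1.082500.
CNY growth factor: (1 + 0.0647)^1 = 1.064700.
Forward (TRY per CNY) = 5.062 × 1.082500 / 1.064700 = 5.146628.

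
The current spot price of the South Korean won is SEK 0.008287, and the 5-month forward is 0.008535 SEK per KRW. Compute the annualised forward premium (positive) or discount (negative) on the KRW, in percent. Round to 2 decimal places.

T = 5/12 years.
(F − S)/S = (0.008535 − 0.008287)/0.008287 = 0.0299264.
×(1/T) gives 7.18% p.a.

+7.18%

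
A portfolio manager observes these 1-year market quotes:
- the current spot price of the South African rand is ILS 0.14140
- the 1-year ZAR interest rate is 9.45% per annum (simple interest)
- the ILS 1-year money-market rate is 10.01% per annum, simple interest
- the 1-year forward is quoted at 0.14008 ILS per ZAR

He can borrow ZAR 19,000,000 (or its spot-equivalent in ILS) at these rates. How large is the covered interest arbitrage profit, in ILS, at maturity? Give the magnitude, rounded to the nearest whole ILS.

T = 1 year.
Route A — deposit ZAR, sell forward: 19,000,000 × 1.094500 × 0.14008 = ILS 2,913,033.64.
Route B — convert at spot, deposit ILS: 19,000,000 × 0.14140 × 1.100100 = ILS 2,955,528.66.
The quoted forward undervalues ZAR, so borrow ZAR, convert to ILS at spot, deposit the ILS at 10.01%, and buy ZAR forward at 0.14008 to cover the loan.
Arbitrage profit = |2,913,033.64 − 2,955,528.66| = ILS 42,495.

ILS 42,495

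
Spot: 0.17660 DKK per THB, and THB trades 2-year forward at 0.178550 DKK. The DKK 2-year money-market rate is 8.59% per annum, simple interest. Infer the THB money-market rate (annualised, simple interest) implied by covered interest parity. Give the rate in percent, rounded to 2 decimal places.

T = 2 years.
CIP gives F = S · g_DKK/g_THB, so g_DKK/g_THB = 0.17855/0.1766 = 1.0110419.
DKK growth factor: 1 + 0.0859×2 = 1.171800.
That pins the THB growth at 1.1590024.
(1.1590024 − 1)/T = 0.079501, i.e. 7.95%.

7.95%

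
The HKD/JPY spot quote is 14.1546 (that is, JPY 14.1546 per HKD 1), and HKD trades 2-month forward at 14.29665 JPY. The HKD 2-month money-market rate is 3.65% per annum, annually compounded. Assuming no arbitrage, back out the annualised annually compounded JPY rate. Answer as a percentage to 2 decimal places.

T = 2/12 years.
CIP gives F = S · g_JPY/g_HKD, so g_JPY/g_HKD = 14.29665/14.1546 = 1.0100356.
HKD growth factor: (1 + 0.0365)^(2/12) = 1.0059928.
Hence g_JPY = 1.0160885.
Annualise: 1.0160885^(12/2) − 1 = 0.100498 = 10.05%.

10.05%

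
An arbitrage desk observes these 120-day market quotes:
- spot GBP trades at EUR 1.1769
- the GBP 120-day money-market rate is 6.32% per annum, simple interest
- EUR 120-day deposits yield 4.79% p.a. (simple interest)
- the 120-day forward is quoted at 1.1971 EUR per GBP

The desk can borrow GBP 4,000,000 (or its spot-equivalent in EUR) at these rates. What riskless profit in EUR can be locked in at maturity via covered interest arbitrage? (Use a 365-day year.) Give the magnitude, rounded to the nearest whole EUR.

EUR 106,159

T = 120/365 years.
Keep in GBP, deliver into the forward: 4,000,000·1.020778082·1.1971 = EUR 4,887,893.77.
Swap to EUR now, deposit: 4,000,000·1.1769·1.015747945 = EUR 4,781,735.03.
The quoted forward overvalues GBP, so borrow EUR, buy GBP at spot, deposit the GBP at 6.32%, and sell the proceeds forward at 1.1971.
The gap between the two covered legs is EUR 106,159.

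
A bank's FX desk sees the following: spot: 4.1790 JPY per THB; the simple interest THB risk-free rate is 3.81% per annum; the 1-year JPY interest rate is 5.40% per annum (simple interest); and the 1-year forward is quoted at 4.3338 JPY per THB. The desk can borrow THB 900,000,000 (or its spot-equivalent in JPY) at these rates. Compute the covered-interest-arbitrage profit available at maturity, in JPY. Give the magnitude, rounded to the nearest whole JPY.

JPY 84,826,602

T = 1 year.
Invest the THB and cover forward: 900,000,000 × 1.038100 × 4.3338 = JPY 4,049,026,002.00.
Convert at spot and invest in JPY: 900,000,000 × 4.1790 × 1.054000 = JPY 3,964,199,400.00.
The quoted forward overvalues THB, so borrow JPY, buy THB at spot, deposit the THB at 3.81%, and sell the proceeds forward at 4.3338.
Profit = 4,049,026,002.00 − 3,964,199,400.00 = JPY 84,826,602.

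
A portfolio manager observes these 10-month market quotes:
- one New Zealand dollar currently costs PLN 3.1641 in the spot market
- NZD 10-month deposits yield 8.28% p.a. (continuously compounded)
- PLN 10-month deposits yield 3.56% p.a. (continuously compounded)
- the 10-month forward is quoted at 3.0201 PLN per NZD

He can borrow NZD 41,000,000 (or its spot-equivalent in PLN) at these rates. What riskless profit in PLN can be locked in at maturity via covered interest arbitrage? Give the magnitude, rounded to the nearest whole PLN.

T = 10/12 years.
Invest the NZD and cover forward: 41,000,000 × 1.07143620915 × 3.0201 = PLN 132,669,624.31.
Convert at spot and invest in PLN: 41,000,000 × 3.1641 × 1.03011110635 = PLN 133,634,356.62.
The quoted forward undervalues NZD, so borrow NZD, convert to PLN at spot, deposit the PLN at 3.56%, and buy NZD forward at 3.0201 to cover the loan.
Arbitrage profit = |132,669,624.31 − 133,634,356.62| = PLN 964,732.

PLN 964,732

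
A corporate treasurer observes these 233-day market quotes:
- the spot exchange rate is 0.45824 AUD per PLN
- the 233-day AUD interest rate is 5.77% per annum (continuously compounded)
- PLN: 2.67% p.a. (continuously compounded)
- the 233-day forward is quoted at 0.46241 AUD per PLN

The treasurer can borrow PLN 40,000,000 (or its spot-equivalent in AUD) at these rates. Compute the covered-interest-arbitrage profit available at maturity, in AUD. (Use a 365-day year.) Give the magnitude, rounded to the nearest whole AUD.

AUD 202,968

T = 233/365 years.
Invest the PLN and cover forward: 40,000,000 × 1.0171901892 × 0.46241 = AUD 18,814,356.62.
Convert at spot and invest in AUD: 40,000,000 × 0.45824 × 1.0375198969 = AUD 19,017,324.70.
The quoted forward undervalues PLN, so borrow PLN, convert to AUD at spot, deposit the AUD at 5.77%, and buy PLN forward at 0.46241 to cover the loan.
Arbitrage profit = |18,814,356.62 − 19,017,324.70| = AUD 202,968.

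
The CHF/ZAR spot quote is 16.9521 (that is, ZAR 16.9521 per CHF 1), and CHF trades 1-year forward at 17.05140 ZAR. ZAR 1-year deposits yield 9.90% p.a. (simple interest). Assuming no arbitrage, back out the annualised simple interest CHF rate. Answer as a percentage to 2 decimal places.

T = 1 year.
CIP gives F = S · g_ZAR/g_CHF, so g_ZAR/g_CHF = 17.0514/16.9521 = 1.0058577.
ZAR growth factor: 1 + 0.0990×1 = 1.099000.
That pins the CHF growth at 1.0925999.
(1.0925999 − 1)/T = 0.092600, i.e. 9.26%.

9.26%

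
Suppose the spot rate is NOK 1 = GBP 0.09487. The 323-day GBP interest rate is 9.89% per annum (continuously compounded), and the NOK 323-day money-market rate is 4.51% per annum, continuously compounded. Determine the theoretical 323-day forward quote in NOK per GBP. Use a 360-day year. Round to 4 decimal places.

10.0440

T = 323/360 years.
Growth of 1 GBP over T: e^(0.0989×323/360) = 1.09279133.
NOK accumulates by e^(0.0451×323/360) = 1.04129457.
CIP: F = S · (grow GBP)/(grow NOK) = 0.09487 × 1.09279133/1.04129457 = 0.099561754 GBP per NOK.
Quoted the other way: 1/0.099561754 = 10.0440 NOK per GBP.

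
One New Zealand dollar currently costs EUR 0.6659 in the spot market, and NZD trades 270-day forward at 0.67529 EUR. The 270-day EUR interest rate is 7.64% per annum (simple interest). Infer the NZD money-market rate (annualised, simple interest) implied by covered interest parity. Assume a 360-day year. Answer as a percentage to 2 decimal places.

5.68%

T = 270/360 years.
By CIP, F/S equals the EUR-to-NZD growth ratio: 0.67529/0.6659 = 1.0141012.
EUR growth factor: 1 + 0.0764×270/360 = 1.057300.
So the NZD growth factor = 1.0425981.
(1.0425981 − 1)/T = 0.056797, i.e. 5.68%.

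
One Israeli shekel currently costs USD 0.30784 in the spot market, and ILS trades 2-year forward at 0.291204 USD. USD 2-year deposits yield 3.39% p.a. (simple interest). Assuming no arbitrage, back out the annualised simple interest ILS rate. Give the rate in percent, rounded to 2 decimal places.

T = 2 years.
F/S = 0.291204/0.30784 = 0.9459589 = (growth of USD) / (growth of ILS).
USD growth factor: 1 + 0.0339×2 = 1.067800.
That pins the ILS growth at 1.1288017.
r = (1.1288017 − 1)/2 = 0.064401 → 6.44%.

6.44%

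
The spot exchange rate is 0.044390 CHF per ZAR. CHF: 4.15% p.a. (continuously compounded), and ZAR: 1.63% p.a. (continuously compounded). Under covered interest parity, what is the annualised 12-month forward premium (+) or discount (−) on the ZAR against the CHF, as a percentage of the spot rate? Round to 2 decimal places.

+2.55%

T = 1 year.
CIP forward (CHF per ZAR) = 0.04439 × 1.0423732/1.0164336 = 0.045522842.
(F − S)/S ÷ T = (0.045522842 − 0.04439)/0.04439/1 = 0.025520 → 2.55%.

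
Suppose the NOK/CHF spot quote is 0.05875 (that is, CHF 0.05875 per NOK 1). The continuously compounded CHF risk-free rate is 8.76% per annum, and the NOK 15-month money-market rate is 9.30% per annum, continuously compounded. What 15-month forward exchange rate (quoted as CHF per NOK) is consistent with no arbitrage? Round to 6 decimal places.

0.058355

T = 15/12 years.
CHF growth factor: e^(0.0876×15/12) = 1.1157201.
NOK accumulates by e^(0.0930×15/12) = 1.1232767.
Forward (CHF per NOK) = 0.05875 × 1.1157201 / 1.1232767 = 0.05835477.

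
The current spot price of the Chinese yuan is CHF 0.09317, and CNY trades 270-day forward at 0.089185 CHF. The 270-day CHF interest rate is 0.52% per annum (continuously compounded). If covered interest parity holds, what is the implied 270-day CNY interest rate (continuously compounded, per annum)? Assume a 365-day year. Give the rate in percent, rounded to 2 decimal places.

T = 270/365 years.
F/S = 0.089185/0.09317 = 0.9572287 = (growth of CHF) / (growth of CNY).
CHF growth factor: e^(0.0052×270/365) = 1.003854.
Hence g_CNY = 1.0487086.
r = ln(1.0487086)/(270/365) = 0.064293 → 6.43%.

6.43%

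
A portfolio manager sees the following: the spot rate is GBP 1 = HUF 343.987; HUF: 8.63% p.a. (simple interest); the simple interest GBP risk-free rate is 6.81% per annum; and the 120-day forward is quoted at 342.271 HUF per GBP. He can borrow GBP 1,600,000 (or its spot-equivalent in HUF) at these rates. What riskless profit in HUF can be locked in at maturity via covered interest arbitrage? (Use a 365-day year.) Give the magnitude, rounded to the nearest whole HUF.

HUF 6,100,299

T = 120/365 years.
Keep in GBP, deliver into the forward: 1,600,000·1.0223890411·342.271 = HUF 559,894,591.18.
Swap to HUF now, deposit: 1,600,000·343.987·1.02837260274 = HUF 565,994,890.40.
The quoted forward undervalues GBP, so borrow GBP, convert to HUF at spot, deposit the HUF at 8.63%, and buy GBP forward at 342.271 to cover the loan.
The gap between the two covered legs is HUF 6,100,299.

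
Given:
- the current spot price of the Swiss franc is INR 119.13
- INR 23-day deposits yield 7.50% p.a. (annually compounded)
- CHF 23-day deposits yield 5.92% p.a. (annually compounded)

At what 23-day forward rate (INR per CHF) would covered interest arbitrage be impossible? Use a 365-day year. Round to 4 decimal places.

119.2412

T = 23/365 years.
Growth of 1 INR over T: (1 + 0.0750)^(23/365) = 1.004567592.
CHF growth factor: (1 + 0.0592)^(23/365) = 1.003630739.
So F = 119.13 × 1.004567592 / 1.003630739 = 119.241204 (INR/CHF).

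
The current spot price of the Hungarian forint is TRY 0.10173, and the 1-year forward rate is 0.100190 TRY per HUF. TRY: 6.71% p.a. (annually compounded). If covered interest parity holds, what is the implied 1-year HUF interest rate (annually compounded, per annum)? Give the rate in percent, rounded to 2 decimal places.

T = 1 year.
CIP gives F = S · g_TRY/g_HUF, so g_TRY/g_HUF = 0.10019/0.10173 = 0.9848619.
The TRY side grows by (1 + 0.0671)^1 = 1.067100.
That pins the HUF growth at 1.0835022.
Annualise: 1.0835022^(1/1) − 1 = 0.083502 = 8.35%.

8.35%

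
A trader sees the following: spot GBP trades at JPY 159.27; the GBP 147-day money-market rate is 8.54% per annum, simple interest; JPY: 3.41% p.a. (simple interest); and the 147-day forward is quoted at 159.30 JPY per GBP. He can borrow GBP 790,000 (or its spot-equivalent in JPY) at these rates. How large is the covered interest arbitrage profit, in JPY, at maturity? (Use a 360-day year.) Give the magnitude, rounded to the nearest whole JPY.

T = 147/360 years.
Keep in GBP, deliver into the forward: 790,000·1.03487166667·159.30 = JPY 130,235,494.64.
Swap to JPY now, deposit: 790,000·159.27·1.01392416667 = JPY 127,575,284.60.
The quoted forward overvalues GBP, so borrow JPY, buy GBP at spot, deposit the GBP at 8.54%, and sell the proceeds forward at 159.30.
Profit = 130,235,494.64 − 127,575,284.60 = JPY 2,660,210.

JPY 2,660,210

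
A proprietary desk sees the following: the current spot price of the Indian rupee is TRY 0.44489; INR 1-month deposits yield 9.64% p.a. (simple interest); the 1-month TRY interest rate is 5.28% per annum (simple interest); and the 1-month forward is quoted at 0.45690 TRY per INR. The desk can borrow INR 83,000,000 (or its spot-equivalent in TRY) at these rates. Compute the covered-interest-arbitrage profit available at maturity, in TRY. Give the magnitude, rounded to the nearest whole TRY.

TRY 1,139,002

T = 1/12 years.
Invest the INR and cover forward: 83,000,000 × 1.0080333333 × 0.45690 = TRY 38,227,345.69.
Convert at spot and invest in TRY: 83,000,000 × 0.44489 × 1.004400 = TRY 37,088,343.83.
The quoted forward overvalues INR, so borrow TRY, buy INR at spot, deposit the INR at 9.64%, and sell the proceeds forward at 0.45690.
The gap between the two covered legs is TRY 1,139,002.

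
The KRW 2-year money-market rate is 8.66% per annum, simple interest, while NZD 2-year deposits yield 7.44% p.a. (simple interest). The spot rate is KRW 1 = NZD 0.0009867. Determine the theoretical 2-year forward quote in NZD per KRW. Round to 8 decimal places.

0.00096618

T = 2 years.
NZD accumulates by 1 + 0.0744×2 = 1.148800.
KRW accumulates by 1 + 0.0866×2 = 1.173200.
CIP: F = S · (grow NZD)/(grow KRW) = 0.0009867 × 1.148800/1.173200 = 0.0009661788 NZD per KRW.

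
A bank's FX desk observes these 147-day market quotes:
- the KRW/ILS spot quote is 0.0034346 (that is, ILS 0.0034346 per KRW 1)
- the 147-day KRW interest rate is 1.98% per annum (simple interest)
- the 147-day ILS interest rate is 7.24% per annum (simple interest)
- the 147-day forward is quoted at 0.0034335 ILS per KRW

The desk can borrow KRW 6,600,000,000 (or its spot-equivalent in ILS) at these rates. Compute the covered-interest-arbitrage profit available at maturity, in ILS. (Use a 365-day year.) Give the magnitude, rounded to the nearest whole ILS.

ILS 487,527

T = 147/365 years.
Invest the KRW and cover forward: 6,600,000,000 × 1.0079742466 × 0.0034335 = ILS 22,841,805.20.
Convert at spot and invest in ILS: 6,600,000,000 × 0.0034346 × 1.0291583562 = ILS 23,329,332.12.
The quoted forward undervalues KRW, so borrow KRW, convert to ILS at spot, deposit the ILS at 7.24%, and buy KRW forward at 0.0034335 to cover the loan.
Arbitrage profit = |22,841,805.20 − 23,329,332.12| = ILS 487,527.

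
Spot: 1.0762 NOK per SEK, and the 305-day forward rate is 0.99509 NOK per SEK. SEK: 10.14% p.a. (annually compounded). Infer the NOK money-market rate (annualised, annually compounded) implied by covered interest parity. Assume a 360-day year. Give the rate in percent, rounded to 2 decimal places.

0.41%

T = 305/360 years.
F/S = 0.99509/1.0762 = 0.9246330 = (growth of NOK) / (growth of SEK).
SEK growth factor: (1 + 0.1014)^(305/360) = 1.0852675.
So the NOK growth factor = 1.0034741.
Annualise: 1.0034741^(360/305) − 1 = 0.004102 = 0.41%.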